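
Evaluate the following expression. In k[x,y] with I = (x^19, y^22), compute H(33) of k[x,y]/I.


k[x,y], I = (x^19, y^22), d = 33
Need i < 19 and d-i < 22.
Range: 12 <= i <= 18.
H(33) = 7


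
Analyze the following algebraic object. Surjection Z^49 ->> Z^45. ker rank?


rank(ker) = 49-45 = 4


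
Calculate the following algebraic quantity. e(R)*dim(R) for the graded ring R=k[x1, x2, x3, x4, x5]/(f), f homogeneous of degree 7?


e(R)=deg(f)=7, dim(R)=5-1=4
e*dim=7*4=28


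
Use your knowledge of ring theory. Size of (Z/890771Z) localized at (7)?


7-primary part: 890771=7^5*53
Size=7^5=16807


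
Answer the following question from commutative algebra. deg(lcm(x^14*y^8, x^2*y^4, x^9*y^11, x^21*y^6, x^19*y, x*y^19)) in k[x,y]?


lcm = componentwise max:
x: max(14,2,9,21,19,1)=21
y: max(8,4,11,6,1,19)=19
Total=21+19=40


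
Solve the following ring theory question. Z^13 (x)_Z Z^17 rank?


rank(M(x)N) = rank(M)*rank(N)
13*17 = 221


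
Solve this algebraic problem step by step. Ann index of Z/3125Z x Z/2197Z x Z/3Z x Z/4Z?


Exponent = lcm of the cyclic orders; pairwise coprime => product.
5^5*13^3*3^1*2^2=3125*2197*3*4=82387500


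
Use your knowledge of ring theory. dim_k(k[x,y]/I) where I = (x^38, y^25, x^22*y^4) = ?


k[x,y]/I, I = (x^38, y^25, x^22*y^4)
Rect: 38x25=950. Corner: (38-22)x(25-4)=336.
dim = 950-336 = 614


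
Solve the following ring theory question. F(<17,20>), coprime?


gcd(17,20)=1 => F=ab-a-b=17*20-17-20=340-37=303


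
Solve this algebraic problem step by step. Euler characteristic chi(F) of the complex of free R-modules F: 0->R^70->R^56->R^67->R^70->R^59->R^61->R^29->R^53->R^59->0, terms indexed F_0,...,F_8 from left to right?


chi = sum (-1)^i * rank:
(-1)^0*70=70
(-1)^1*56=-56
(-1)^2*67=67
(-1)^3*70=-70
(-1)^4*59=59
(-1)^5*61=-61
(-1)^6*29=29
(-1)^7*53=-53
(-1)^8*59=59
chi=44


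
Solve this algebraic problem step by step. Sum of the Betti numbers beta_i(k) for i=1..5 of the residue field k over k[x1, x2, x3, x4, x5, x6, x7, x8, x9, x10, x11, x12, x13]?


Koszul resolution: beta_i(k)=C(n,i), n=13
C(13,1)=13, C(13,2)=78, C(13,3)=286, C(13,4)=715, C(13,5)=1287
Sum=2379


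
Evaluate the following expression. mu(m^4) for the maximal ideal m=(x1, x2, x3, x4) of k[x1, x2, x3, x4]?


Graded Nakayama: mu(m^d) = dim_k (m^d/m^(d+1)) = #degree-4 monomials in 4 vars
C(n+d-1,d)=C(7,4)=35


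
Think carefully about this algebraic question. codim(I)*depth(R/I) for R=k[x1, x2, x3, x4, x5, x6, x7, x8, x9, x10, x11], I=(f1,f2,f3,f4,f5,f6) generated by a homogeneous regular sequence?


codim=6, depth=dim(R/I)=11-6=5
Product=6*5=30


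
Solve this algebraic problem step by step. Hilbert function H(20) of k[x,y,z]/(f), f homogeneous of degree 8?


C(22,2)-C(14,2)=231-91=140


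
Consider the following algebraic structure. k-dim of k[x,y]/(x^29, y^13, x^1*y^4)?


k[x,y]/I, I = (x^29, y^13, x^1*y^4)
Rect: 29x13=377. Corner: (29-1)x(13-4)=252.
dim = 377-252 = 125


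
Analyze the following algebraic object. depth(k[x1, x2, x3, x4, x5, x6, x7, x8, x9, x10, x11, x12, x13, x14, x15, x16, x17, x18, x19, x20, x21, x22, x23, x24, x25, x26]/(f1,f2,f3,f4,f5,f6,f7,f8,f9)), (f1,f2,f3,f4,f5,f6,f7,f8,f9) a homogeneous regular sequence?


depth(R)=26
depth(R/I)=26-9=17


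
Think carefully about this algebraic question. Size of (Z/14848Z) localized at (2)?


2-primary part: 14848=2^9*29
Size=2^9=512


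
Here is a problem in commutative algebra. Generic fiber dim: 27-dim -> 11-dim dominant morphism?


dim(fiber)=dim(X)-dim(Y)=27-11=16


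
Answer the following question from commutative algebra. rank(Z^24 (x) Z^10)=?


rank(M(x)N) = rank(M)*rank(N)
24*10 = 240


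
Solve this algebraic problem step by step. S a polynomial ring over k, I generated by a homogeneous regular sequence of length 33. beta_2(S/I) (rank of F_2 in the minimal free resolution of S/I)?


Regular sequence => Koszul complex is the minimal free resolution.
Syz_1 minimally generated by Koszul relations f_i*e_j - f_j*e_i (i<j): mu(Syz_1) = beta_2 = C(m,2) = m(m-1)/2
m=33
33*32/2 = 528


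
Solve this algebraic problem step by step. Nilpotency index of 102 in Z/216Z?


102^k mod 216:
k=1: 102
k=2: 36
k=3: 0
First zero at k = 3


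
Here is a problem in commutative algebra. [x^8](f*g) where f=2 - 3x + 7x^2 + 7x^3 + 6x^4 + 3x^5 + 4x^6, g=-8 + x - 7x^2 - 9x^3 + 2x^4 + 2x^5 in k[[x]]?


[x^8] = sum a_i*b_j, i+j=8
  7*2=14
  6*2=12
  3*-9=-27
  4*-7=-28
Sum=-29


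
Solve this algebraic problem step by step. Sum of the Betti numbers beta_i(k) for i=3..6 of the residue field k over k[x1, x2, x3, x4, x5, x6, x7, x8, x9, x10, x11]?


Koszul resolution: beta_i(k)=C(n,i), n=11
C(11,3)=165, C(11,4)=330, C(11,5)=462, C(11,6)=462
Sum=1419


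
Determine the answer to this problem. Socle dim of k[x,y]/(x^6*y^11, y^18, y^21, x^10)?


Socle = ann(m) = span of standard monomials u with x*u, y*u in I (staircase corners).
Redundant generators: y^21
Minimal generators: x^10, x^6*y^11, y^18
Corners: x^5y^17, x^9y^10
Socle dim=2


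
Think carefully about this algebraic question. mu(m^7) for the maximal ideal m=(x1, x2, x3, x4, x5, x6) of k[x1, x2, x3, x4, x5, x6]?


Graded Nakayama: mu(m^d) = dim_k (m^d/m^(d+1)) = #degree-7 monomials in 6 vars
C(n+d-1,d)=C(12,7)=792


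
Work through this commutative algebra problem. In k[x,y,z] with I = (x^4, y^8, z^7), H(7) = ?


Need i<4, j<8, k<7 with i+j+k=7.
For each i, j ranges over max(0,7-i-6)..min(7,7-i):
  i=0: j in [1,7] -> 7
  i=1: j in [0,6] -> 7
  i=2: j in [0,5] -> 6
  i=3: j in [0,4] -> 5
H(7) = 7+7+6+5 = 25


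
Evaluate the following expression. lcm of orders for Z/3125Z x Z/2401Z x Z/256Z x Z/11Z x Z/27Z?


Exponent = lcm of the cyclic orders; pairwise coprime => product.
5^5*7^4*2^8*11^1*3^3=3125*2401*256*11*27=570477600000


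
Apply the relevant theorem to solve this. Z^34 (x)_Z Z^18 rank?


rank(M(x)N) = rank(M)*rank(N)
34*18 = 612


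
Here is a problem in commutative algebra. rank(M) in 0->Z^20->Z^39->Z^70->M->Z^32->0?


Alt sum=0:
(-1)^0*20 + (-1)^1*39 + (-1)^2*70 + (-1)^3*? + (-1)^4*32=0
rank(M)=83


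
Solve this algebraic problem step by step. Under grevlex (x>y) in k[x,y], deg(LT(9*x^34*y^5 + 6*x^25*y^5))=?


LT: 9*x^34*y^5
deg_x=34, deg_y=5
Total=34+5=39


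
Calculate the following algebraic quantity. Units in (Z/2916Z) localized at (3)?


Local ring = Z/729Z.
phi(729) = 3^5*(3-1) = 486


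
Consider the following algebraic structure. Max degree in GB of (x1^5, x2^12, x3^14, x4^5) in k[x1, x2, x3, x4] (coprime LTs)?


Pure powers, coprime LTs => already GB.
Degrees: 5, 12, 14, 5
Max=14


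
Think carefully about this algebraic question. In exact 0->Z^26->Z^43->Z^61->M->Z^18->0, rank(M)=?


Alt sum=0:
(-1)^0*26 + (-1)^1*43 + (-1)^2*61 + (-1)^3*? + (-1)^4*18=0
rank(M)=62


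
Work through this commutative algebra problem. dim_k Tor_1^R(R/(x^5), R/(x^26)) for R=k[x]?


Tor_1(R/I,R/J)=(I cap J)/IJ=(x^26)/(x^31)
dim=31-26=min(5,26)=5


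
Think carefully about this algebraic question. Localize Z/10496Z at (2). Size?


2-primary part: 10496=2^8*41
Size=2^8=256


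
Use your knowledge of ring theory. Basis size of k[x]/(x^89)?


Basis: 1,x,...,x^88
dim=89


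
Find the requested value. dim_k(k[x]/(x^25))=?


Basis: 1,x,...,x^24
dim=25


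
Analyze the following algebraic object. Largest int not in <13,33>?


gcd(13,33)=1 => F=ab-a-b=13*33-13-33=429-46=383


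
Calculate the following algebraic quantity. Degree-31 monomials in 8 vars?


C(d+n-1,n-1)=C(38,7)=12620256


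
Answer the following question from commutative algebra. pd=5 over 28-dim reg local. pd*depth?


pd+depth=28
depth=28-5=23
pd*depth=5*23=115


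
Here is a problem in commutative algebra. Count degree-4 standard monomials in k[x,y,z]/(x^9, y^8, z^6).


Need i<9, j<8, k<6 with i+j+k=4.
For each i, j ranges over max(0,4-i-5)..min(7,4-i):
  i=0: j in [0,4] -> 5
  i=1: j in [0,3] -> 4
  i=2: j in [0,2] -> 3
  i=3: j in [0,1] -> 2
  i=4: j in [0,0] -> 1
H(4) = 5+4+3+2+1 = 15


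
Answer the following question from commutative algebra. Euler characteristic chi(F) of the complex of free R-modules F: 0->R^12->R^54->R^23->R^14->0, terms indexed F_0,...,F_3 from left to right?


chi = sum (-1)^i * rank:
(-1)^0*12=12
(-1)^1*54=-54
(-1)^2*23=23
(-1)^3*14=-14
chi=-33


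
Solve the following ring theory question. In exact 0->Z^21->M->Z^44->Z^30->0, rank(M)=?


Alt sum=0:
(-1)^0*21 + (-1)^1*? + (-1)^2*44 + (-1)^3*30=0
rank(M)=35


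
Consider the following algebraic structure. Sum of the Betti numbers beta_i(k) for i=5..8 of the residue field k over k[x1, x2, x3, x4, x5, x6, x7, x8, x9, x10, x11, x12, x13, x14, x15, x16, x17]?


Koszul resolution: beta_i(k)=C(n,i), n=17
C(17,5)=6188, C(17,6)=12376, C(17,7)=19448, C(17,8)=24310
Sum=62322


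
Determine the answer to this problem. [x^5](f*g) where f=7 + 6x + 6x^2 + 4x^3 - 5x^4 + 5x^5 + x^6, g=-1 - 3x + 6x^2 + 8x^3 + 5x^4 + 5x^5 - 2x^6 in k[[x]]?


[x^5] = sum a_i*b_j, i+j=5
  7*5=35
  6*5=30
  6*8=48
  4*6=24
  -5*-3=15
  5*-1=-5
Sum=147


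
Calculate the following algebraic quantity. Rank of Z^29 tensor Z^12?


rank(M(x)N) = rank(M)*rank(N)
29*12 = 348


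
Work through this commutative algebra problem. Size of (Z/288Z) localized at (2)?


2-primary part: 288=2^5*9
Size=2^5=32


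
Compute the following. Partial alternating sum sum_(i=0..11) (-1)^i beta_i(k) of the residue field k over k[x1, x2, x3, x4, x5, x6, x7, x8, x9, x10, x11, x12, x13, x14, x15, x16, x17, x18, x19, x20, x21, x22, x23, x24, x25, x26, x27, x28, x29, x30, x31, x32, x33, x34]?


Koszul resolution: beta_i(k)=C(n,i), n=34
sum_(i=0..p) (-1)^i C(n,i) = (-1)^p C(n-1,p)
(-1)^11*C(33,11) = (-1)^11*193536720 = -193536720


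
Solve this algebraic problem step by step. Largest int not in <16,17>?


gcd(16,17)=1 => F=ab-a-b=16*17-16-17=272-33=239


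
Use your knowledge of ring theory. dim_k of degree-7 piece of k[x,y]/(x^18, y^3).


k[x,y], I = (x^18, y^3), d = 7
Need i < 18 and d-i < 3.
Range: 5 <= i <= 7.
H(7) = 3


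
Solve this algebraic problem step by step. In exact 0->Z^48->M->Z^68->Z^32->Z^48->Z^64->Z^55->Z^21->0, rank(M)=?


Alt sum=0:
(-1)^0*48 + (-1)^1*? + (-1)^2*68 + (-1)^3*32 + (-1)^4*48 + (-1)^5*64 + (-1)^6*55 + (-1)^7*21=0
rank(M)=102


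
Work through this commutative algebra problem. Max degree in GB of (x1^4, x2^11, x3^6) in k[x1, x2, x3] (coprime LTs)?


Pure powers, coprime LTs => already GB.
Degrees: 4, 11, 6
Max=11


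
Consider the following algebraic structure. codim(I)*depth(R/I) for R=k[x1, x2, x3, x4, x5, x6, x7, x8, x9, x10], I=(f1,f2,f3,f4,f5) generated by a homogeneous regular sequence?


codim=5, depth=dim(R/I)=10-5=5
Product=5*5=25


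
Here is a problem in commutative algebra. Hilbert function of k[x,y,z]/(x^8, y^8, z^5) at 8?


Need i<8, j<8, k<5 with i+j+k=8.
For each i, j ranges over max(0,8-i-4)..min(7,8-i):
  i=0: j in [4,7] -> 4
  i=1: j in [3,7] -> 5
  i=2: j in [2,6] -> 5
  i=3: j in [1,5] -> 5
  i=4: j in [0,4] -> 5
  i=5: j in [0,3] -> 4
  i=6: j in [0,2] -> 3
  i=7: j in [0,1] -> 2
H(8) = 4+5+5+5+5+4+3+2 = 33


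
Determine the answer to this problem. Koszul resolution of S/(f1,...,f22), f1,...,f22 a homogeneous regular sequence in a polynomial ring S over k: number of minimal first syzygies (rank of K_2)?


Regular sequence => Koszul complex is the minimal free resolution.
Syz_1 minimally generated by Koszul relations f_i*e_j - f_j*e_i (i<j): mu(Syz_1) = beta_2 = C(m,2) = m(m-1)/2
m=22
22*21/2 = 231


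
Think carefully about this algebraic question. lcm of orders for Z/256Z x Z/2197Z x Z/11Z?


Exponent = lcm of the cyclic orders; pairwise coprime => product.
2^8*13^3*11^1=256*2197*11=6186752


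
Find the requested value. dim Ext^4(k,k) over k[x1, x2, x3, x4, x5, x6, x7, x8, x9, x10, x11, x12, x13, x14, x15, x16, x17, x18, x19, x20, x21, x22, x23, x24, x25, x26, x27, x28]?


C(n,i)=C(28,4)=20475


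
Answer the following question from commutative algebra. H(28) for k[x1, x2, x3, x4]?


C(d+n-1,n-1)=C(31,3)=4495


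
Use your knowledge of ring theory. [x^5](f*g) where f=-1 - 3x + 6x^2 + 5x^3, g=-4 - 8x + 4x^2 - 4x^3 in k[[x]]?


[x^5] = sum a_i*b_j, i+j=5
  6*-4=-24
  5*4=20
Sum=-4


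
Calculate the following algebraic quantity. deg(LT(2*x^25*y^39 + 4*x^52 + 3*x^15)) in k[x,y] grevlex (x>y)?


LT: 2*x^25*y^39
deg_x=25, deg_y=39
Total=25+39=64


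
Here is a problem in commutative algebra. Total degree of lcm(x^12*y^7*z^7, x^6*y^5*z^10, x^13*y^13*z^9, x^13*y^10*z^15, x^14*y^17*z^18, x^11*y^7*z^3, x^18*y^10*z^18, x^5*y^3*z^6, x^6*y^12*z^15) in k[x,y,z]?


lcm = componentwise max:
x: max(12,6,13,13,14,11,18,5,6)=18
y: max(7,5,13,10,17,7,10,3,12)=17
z: max(7,10,9,15,18,3,18,6,15)=18
Total=18+17+18=53


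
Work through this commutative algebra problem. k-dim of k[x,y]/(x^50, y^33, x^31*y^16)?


k[x,y]/I, I = (x^50, y^33, x^31*y^16)
Rect: 50x33=1650. Corner: (50-31)x(33-16)=323.
dim = 1650-323 = 1327


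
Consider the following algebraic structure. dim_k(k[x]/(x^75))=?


Basis: 1,x,...,x^74
dim=75


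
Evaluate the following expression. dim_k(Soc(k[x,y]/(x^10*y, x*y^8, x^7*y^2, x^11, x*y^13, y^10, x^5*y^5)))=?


Socle = ann(m) = span of standard monomials u with x*u, y*u in I (staircase corners).
Redundant generators: x*y^13
Minimal generators: x^11, x^10*y, x^7*y^2, x^5*y^5, x*y^8, y^10
Corners: y^9, x^4y^7, x^6y^4, x^9y, x^10
Socle dim=5


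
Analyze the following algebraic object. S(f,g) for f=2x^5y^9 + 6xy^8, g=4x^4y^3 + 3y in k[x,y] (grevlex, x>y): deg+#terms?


LT(f)=2x^5y^9, LT(g)=4x^4y^3
lcm(LM)=x^5y^9
S(f,g) (scaled by 8 to clear denominators) = 4*f - 2xy^6*g = 24xy^8 - 6xy^7
2 terms, deg 9.
9+2=11


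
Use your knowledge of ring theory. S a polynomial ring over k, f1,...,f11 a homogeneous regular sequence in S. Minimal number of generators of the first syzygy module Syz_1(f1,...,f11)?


Regular sequence => Koszul complex is the minimal free resolution.
Syz_1 minimally generated by Koszul relations f_i*e_j - f_j*e_i (i<j): mu(Syz_1) = beta_2 = C(m,2) = m(m-1)/2
m=11
11*10/2 = 55


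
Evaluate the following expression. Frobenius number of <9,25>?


gcd(9,25)=1 => F=ab-a-b=9*25-9-25=225-34=191


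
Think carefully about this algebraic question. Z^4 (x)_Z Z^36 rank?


rank(M(x)N) = rank(M)*rank(N)
4*36 = 144


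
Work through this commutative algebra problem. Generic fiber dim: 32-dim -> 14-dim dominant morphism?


dim(fiber)=dim(X)-dim(Y)=32-14=18


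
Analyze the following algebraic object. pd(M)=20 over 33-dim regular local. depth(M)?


pd+depth=depth(R)=33
depth=33-20=13


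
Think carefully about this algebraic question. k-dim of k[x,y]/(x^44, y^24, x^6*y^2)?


k[x,y]/I, I = (x^44, y^24, x^6*y^2)
Rect: 44x24=1056. Corner: (44-6)x(24-2)=836.
dim = 1056-836 = 220


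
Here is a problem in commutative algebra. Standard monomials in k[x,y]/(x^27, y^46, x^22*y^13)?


k[x,y]/I, I = (x^27, y^46, x^22*y^13)
Rect: 27x46=1242. Corner: (27-22)x(46-13)=165.
dim = 1242-165 = 1077


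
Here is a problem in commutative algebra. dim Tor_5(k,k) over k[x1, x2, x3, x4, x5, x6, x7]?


Koszul: C(n,i)=C(7,5)=21


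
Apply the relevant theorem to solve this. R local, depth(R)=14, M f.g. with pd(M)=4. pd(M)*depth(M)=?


pd+depth=14
depth=14-4=10
pd*depth=4*10=40


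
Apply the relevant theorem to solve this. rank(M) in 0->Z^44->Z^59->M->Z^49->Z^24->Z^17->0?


Alt sum=0:
(-1)^0*44 + (-1)^1*59 + (-1)^2*? + (-1)^3*49 + (-1)^4*24 + (-1)^5*17=0
rank(M)=57


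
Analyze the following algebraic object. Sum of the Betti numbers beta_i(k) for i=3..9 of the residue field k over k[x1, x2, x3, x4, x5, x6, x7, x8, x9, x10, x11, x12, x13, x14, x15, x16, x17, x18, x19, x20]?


Koszul resolution: beta_i(k)=C(n,i), n=20
C(20,3)=1140, C(20,4)=4845, C(20,5)=15504, C(20,6)=38760, C(20,7)=77520, C(20,8)=125970, C(20,9)=167960
Sum=431699


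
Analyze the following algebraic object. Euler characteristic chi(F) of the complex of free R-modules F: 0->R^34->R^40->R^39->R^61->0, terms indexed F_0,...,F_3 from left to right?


chi = sum (-1)^i * rank:
(-1)^0*34=34
(-1)^1*40=-40
(-1)^2*39=39
(-1)^3*61=-61
chi=-28


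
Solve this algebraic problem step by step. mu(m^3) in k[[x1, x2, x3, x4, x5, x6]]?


C(n+d-1,d)=C(8,3)=56


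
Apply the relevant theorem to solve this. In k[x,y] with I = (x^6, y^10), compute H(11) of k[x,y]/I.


k[x,y], I = (x^6, y^10), d = 11
Need i < 6 and d-i < 10.
Range: 2 <= i <= 5.
H(11) = 4


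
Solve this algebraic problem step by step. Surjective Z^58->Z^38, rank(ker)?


rank(ker) = 58-38 = 20


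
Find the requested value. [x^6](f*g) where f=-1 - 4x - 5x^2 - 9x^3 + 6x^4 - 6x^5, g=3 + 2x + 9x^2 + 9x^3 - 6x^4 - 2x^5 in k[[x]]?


[x^6] = sum a_i*b_j, i+j=6
  -4*-2=8
  -5*-6=30
  -9*9=-81
  6*9=54
  -6*2=-12
Sum=-1


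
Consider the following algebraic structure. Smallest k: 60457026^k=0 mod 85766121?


60457026^k mod 85766121:
k=1: 60457026
k=2: 11402055
k=3: 30348297
k=4: 84793716
k=5: 16336404
k=6: 0
First zero at k = 6


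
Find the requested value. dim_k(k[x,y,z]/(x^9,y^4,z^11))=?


Basis: x^iy^jz^k, i<9,j<4,k<11
9*4*11=396


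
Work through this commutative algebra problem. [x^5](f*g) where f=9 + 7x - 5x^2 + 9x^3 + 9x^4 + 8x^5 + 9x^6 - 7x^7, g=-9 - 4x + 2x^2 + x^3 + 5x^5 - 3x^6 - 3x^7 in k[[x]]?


[x^5] = sum a_i*b_j, i+j=5
  9*5=45
  -5*1=-5
  9*2=18
  9*-4=-36
  8*-9=-72
Sum=-50


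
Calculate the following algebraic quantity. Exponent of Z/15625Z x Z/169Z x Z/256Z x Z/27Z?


Exponent = lcm of the cyclic orders; pairwise coprime => product.
5^6*13^2*2^8*3^3=15625*169*256*27=18252000000


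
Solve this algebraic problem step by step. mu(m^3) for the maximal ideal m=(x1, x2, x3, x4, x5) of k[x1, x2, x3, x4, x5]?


Graded Nakayama: mu(m^d) = dim_k (m^d/m^(d+1)) = #degree-3 monomials in 5 vars
C(n+d-1,d)=C(7,3)=35


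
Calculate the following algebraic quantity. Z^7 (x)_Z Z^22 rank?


rank(M(x)N) = rank(M)*rank(N)
7*22 = 154


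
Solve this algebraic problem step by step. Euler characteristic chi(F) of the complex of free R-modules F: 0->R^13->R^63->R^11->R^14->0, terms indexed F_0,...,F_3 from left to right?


chi = sum (-1)^i * rank:
(-1)^0*13=13
(-1)^1*63=-63
(-1)^2*11=11
(-1)^3*14=-14
chi=-53


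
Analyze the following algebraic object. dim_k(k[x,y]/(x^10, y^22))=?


Basis: x^i*y^j, i<10, j<22
10*22=220


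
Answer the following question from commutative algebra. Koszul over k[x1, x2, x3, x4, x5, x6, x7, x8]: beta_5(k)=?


C(n,i)=C(8,5)=56


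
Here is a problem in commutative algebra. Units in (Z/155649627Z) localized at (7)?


Local ring = Z/5764801Z.
phi(5764801) = 7^7*(7-1) = 4941258


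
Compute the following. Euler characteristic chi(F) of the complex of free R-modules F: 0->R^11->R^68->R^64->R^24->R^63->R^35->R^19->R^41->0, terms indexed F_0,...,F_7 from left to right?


chi = sum (-1)^i * rank:
(-1)^0*11=11
(-1)^1*68=-68
(-1)^2*64=64
(-1)^3*24=-24
(-1)^4*63=63
(-1)^5*35=-35
(-1)^6*19=19
(-1)^7*41=-41
chi=-11


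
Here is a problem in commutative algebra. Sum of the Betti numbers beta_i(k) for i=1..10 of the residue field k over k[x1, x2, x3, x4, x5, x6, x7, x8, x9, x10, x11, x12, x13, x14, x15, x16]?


Koszul resolution: beta_i(k)=C(n,i), n=16
C(16,1)=16, C(16,2)=120, C(16,3)=560, C(16,4)=1820, C(16,5)=4368, C(16,6)=8008, C(16,7)=11440, C(16,8)=12870, C(16,9)=11440, C(16,10)=8008
Sum=58650


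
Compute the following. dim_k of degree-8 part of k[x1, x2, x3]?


C(d+n-1,n-1)=C(10,2)=45


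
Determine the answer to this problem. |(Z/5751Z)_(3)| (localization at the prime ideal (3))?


3-primary part: 5751=3^4*71
Size=3^4=81


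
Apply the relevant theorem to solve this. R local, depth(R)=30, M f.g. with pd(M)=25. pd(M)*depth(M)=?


pd+depth=30
depth=30-25=5
pd*depth=25*5=125


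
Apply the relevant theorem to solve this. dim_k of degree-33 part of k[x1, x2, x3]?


C(d+n-1,n-1)=C(35,2)=595


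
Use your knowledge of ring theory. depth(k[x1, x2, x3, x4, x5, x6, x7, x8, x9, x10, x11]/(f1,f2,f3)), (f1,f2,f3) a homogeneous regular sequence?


depth(R)=11
depth(R/I)=11-3=8


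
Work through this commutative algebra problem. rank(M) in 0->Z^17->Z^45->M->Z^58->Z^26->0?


Alt sum=0:
(-1)^0*17 + (-1)^1*45 + (-1)^2*? + (-1)^3*58 + (-1)^4*26=0
rank(M)=60


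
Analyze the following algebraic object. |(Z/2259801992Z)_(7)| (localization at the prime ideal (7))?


7-primary part: 2259801992=7^10*8
Size=7^10=282475249


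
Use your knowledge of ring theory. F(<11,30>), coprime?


gcd(11,30)=1 => F=ab-a-b=11*30-11-30=330-41=289


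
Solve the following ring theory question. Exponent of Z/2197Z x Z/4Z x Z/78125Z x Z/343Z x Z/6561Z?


Exponent = lcm of the cyclic orders; pairwise coprime => product.
13^3*2^2*5^7*7^3*3^8=2197*4*78125*343*6561=1545056040937500


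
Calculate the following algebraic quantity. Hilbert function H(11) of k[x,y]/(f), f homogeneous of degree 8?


H(t)=d for t>=d-1.
d=8, t=11
H(11)=8


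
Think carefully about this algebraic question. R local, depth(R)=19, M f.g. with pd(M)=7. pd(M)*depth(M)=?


pd+depth=19
depth=19-7=12
pd*depth=7*12=84


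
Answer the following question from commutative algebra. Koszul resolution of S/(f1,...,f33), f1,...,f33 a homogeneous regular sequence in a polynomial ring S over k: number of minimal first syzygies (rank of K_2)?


Regular sequence => Koszul complex is the minimal free resolution.
Syz_1 minimally generated by Koszul relations f_i*e_j - f_j*e_i (i<j): mu(Syz_1) = beta_2 = C(m,2) = m(m-1)/2
m=33
33*32/2 = 528


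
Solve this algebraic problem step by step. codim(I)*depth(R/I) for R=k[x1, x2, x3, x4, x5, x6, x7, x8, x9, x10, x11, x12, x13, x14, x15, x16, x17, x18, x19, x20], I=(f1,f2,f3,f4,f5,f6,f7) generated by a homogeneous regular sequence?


codim=7, depth=dim(R/I)=20-7=13
Product=7*13=91


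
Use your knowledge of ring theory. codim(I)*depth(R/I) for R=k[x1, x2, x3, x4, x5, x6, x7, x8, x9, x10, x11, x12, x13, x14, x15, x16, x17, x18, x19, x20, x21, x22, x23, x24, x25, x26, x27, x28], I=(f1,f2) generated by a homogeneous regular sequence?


codim=2, depth=dim(R/I)=28-2=26
Product=2*26=52


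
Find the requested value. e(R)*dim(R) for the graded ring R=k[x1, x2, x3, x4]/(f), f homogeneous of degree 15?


e(R)=deg(f)=15, dim(R)=4-1=3
e*dim=15*3=45


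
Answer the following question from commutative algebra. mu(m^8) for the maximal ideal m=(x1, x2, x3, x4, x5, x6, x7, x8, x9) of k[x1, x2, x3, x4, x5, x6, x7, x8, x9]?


Graded Nakayama: mu(m^d) = dim_k (m^d/m^(d+1)) = #degree-8 monomials in 9 vars
C(n+d-1,d)=C(16,8)=12870


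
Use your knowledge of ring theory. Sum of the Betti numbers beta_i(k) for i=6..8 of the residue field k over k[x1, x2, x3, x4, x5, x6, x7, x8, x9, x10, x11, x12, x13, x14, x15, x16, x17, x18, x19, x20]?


Koszul resolution: beta_i(k)=C(n,i), n=20
C(20,6)=38760, C(20,7)=77520, C(20,8)=125970
Sum=242250


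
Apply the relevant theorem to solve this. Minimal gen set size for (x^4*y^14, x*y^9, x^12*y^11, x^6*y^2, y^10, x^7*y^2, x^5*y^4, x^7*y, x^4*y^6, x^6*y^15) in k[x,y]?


Remove redundant (divisible by others).
x^6*y^15 redundant.
x^12*y^11 redundant.
x^7*y^2 redundant.
x^4*y^14 redundant.
Min: x^7*y, x^6*y^2, x^5*y^4, x^4*y^6, x*y^9, y^10
Count=6


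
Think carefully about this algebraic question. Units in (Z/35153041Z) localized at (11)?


Local ring = Z/14641Z.
phi(14641) = 11^3*(11-1) = 13310


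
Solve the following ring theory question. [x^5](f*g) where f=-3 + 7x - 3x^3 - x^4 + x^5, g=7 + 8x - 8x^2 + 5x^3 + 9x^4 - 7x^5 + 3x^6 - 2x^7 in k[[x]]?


[x^5] = sum a_i*b_j, i+j=5
  -3*-7=21
  7*9=63
  -3*-8=24
  -1*8=-8
  1*7=7
Sum=107


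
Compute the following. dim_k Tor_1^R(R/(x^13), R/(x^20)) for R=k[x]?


Tor_1(R/I,R/J)=(I cap J)/IJ=(x^20)/(x^33)
dim=33-20=min(13,20)=13


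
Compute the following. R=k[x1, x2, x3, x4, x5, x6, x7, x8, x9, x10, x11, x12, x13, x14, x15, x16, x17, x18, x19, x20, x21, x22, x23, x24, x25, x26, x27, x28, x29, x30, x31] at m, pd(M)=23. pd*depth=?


pd+depth=31
depth=31-23=8
pd*depth=23*8=184


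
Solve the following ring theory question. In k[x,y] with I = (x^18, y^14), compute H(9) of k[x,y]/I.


k[x,y], I = (x^18, y^14), d = 9
Need i < 18 and d-i < 14.
Range: 0 <= i <= 9.
H(9) = 10


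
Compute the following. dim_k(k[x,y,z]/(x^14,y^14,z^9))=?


Basis: x^iy^jz^k, i<14,j<14,k<9
14*14*9=1764


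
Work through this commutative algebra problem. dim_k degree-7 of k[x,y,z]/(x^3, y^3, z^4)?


Need i<3, j<3, k<4 with i+j+k=7.
For each i, j ranges over max(0,7-i-3)..min(2,7-i):
  i=0: j in [4,2] -> 0
  i=1: j in [3,2] -> 0
  i=2: j in [2,2] -> 1
H(7) = 0+0+1 = 1


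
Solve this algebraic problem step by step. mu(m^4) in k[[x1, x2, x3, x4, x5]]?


C(n+d-1,d)=C(8,4)=70


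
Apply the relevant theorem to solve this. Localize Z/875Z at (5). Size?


5-primary part: 875=5^3*7
Size=5^3=125


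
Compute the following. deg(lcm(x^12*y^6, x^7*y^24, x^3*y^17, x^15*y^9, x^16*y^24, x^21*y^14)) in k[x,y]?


lcm = componentwise max:
x: max(12,7,3,15,16,21)=21
y: max(6,24,17,9,24,14)=24
Total=21+24=45


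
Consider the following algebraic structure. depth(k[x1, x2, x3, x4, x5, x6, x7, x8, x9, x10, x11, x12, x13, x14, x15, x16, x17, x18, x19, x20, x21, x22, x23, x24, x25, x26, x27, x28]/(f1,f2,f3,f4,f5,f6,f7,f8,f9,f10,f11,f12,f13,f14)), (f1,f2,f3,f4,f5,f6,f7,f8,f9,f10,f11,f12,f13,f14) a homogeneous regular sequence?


depth(R)=28
depth(R/I)=28-14=14


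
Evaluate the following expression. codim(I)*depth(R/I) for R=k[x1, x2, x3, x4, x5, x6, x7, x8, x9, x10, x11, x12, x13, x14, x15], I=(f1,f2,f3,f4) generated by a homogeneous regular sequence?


codim=4, depth=dim(R/I)=15-4=11
Product=4*11=44


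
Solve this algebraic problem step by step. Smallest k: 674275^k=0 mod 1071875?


674275^k mod 1071875:
k=1: 674275
k=2: 275625
k=3: 0
First zero at k = 3


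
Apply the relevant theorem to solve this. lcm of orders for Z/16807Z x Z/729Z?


Exponent = lcm of the cyclic orders; pairwise coprime => product.
7^5*3^6=16807*729=12252303


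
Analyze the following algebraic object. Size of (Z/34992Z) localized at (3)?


3-primary part: 34992=3^7*16
Size=3^7=2187


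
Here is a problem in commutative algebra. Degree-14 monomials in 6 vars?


C(d+n-1,n-1)=C(19,5)=11628


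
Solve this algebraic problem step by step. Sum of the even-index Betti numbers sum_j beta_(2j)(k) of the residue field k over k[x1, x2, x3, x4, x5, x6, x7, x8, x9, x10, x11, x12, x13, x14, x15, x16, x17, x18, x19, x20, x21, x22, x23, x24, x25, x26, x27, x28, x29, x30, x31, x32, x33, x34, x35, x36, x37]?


Koszul resolution: beta_i(k)=C(n,i), n=37
sum_even C(37,i) = 2^(n-1) = 2^36 = 68719476736


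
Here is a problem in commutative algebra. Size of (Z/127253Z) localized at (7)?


7-primary part: 127253=7^4*53
Size=7^4=2401


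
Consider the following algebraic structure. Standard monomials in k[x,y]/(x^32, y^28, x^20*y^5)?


k[x,y]/I, I = (x^32, y^28, x^20*y^5)
Rect: 32x28=896. Corner: (32-20)x(28-5)=276.
dim = 896-276 = 620


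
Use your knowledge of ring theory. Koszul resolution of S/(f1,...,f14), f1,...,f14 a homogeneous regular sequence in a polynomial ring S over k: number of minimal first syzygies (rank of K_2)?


Regular sequence => Koszul complex is the minimal free resolution.
Syz_1 minimally generated by Koszul relations f_i*e_j - f_j*e_i (i<j): mu(Syz_1) = beta_2 = C(m,2) = m(m-1)/2
m=14
14*13/2 = 91


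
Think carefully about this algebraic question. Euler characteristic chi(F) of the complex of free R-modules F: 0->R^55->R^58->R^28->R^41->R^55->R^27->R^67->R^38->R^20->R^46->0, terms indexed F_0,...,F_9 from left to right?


chi = sum (-1)^i * rank:
(-1)^0*55=55
(-1)^1*58=-58
(-1)^2*28=28
(-1)^3*41=-41
(-1)^4*55=55
(-1)^5*27=-27
(-1)^6*67=67
(-1)^7*38=-38
(-1)^8*20=20
(-1)^9*46=-46
chi=15


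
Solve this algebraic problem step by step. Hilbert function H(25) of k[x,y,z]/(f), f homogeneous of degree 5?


C(27,2)-C(22,2)=351-231=120


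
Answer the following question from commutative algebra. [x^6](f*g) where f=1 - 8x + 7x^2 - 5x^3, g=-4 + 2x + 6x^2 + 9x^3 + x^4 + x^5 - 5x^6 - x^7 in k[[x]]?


[x^6] = sum a_i*b_j, i+j=6
  1*-5=-5
  -8*1=-8
  7*1=7
  -5*9=-45
Sum=-51


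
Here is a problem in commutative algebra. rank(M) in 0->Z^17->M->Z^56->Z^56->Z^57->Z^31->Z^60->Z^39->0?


Alt sum=0:
(-1)^0*17 + (-1)^1*? + (-1)^2*56 + (-1)^3*56 + (-1)^4*57 + (-1)^5*31 + (-1)^6*60 + (-1)^7*39=0
rank(M)=64


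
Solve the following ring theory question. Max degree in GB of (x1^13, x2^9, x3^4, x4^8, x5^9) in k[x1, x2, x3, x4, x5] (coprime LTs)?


Pure powers, coprime LTs => already GB.
Degrees: 13, 9, 4, 8, 9
Max=13


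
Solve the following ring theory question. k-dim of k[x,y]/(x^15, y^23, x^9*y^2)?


k[x,y]/I, I = (x^15, y^23, x^9*y^2)
Rect: 15x23=345. Corner: (15-9)x(23-2)=126.
dim = 345-126 = 219


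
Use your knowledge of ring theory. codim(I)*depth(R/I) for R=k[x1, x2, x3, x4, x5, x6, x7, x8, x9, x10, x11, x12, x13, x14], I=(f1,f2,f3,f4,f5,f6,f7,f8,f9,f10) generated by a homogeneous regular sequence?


codim=10, depth=dim(R/I)=14-10=4
Product=10*4=40


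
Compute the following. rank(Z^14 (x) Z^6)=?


rank(M(x)N) = rank(M)*rank(N)
14*6 = 84


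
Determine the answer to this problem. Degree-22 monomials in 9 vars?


C(d+n-1,n-1)=C(30,8)=5852925


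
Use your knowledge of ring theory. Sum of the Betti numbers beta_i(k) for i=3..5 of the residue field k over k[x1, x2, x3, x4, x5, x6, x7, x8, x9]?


Koszul resolution: beta_i(k)=C(n,i), n=9
C(9,3)=84, C(9,4)=126, C(9,5)=126
Sum=336


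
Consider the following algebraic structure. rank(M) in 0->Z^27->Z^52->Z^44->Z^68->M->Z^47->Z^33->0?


Alt sum=0:
(-1)^0*27 + (-1)^1*52 + (-1)^2*44 + (-1)^3*68 + (-1)^4*? + (-1)^5*47 + (-1)^6*33=0
rank(M)=63


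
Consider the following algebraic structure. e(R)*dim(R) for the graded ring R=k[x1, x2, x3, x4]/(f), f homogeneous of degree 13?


e(R)=deg(f)=13, dim(R)=4-1=3
e*dim=13*3=39


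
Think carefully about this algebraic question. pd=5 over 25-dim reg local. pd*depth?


pd+depth=25
depth=25-5=20
pd*depth=5*20=100


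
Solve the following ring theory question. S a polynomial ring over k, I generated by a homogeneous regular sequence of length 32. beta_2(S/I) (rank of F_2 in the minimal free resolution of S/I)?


Regular sequence => Koszul complex is the minimal free resolution.
Syz_1 minimally generated by Koszul relations f_i*e_j - f_j*e_i (i<j): mu(Syz_1) = beta_2 = C(m,2) = m(m-1)/2
m=32
32*31/2 = 496


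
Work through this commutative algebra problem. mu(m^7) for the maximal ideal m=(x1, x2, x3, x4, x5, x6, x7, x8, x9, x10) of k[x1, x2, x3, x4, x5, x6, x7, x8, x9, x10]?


Graded Nakayama: mu(m^d) = dim_k (m^d/m^(d+1)) = #degree-7 monomials in 10 vars
C(n+d-1,d)=C(16,7)=11440


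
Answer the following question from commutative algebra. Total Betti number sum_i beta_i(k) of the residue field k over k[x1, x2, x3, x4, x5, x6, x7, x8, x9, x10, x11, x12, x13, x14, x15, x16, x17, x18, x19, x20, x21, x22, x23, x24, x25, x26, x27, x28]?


Koszul resolution: beta_i(k)=C(n,i), n=28
sum_i C(28,i) = 2^28 = 268435456


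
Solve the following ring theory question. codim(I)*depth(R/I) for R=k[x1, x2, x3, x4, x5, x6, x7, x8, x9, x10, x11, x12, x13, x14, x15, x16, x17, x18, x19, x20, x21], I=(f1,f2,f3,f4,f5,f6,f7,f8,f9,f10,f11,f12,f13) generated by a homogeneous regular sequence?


codim=13, depth=dim(R/I)=21-13=8
Product=13*8=104


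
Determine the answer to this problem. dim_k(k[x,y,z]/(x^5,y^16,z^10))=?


Basis: x^iy^jz^k, i<5,j<16,k<10
5*16*10=800


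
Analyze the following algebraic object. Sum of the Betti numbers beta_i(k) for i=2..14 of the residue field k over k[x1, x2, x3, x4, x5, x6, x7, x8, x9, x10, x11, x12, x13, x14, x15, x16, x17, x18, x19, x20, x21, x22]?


Koszul resolution: beta_i(k)=C(n,i), n=22
C(22,2)=231, C(22,3)=1540, C(22,4)=7315, C(22,5)=26334, C(22,6)=74613, C(22,7)=170544, C(22,8)=319770, C(22,9)=497420, C(22,10)=646646, C(22,11)=705432, C(22,12)=646646, C(22,13)=497420, C(22,14)=319770
Sum=3913681


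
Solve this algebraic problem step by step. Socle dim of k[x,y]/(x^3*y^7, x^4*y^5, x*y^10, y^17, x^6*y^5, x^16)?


Socle = ann(m) = span of standard monomials u with x*u, y*u in I (staircase corners).
Redundant generators: x^6*y^5
Minimal generators: x^16, x^4*y^5, x^3*y^7, x*y^10, y^17
Corners: y^16, x^2y^9, x^3y^6, x^15y^4
Socle dim=4


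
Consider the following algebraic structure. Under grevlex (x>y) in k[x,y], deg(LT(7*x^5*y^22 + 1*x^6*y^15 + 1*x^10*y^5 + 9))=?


LT: 7*x^5*y^22
deg_x=5, deg_y=22
Total=5+22=27


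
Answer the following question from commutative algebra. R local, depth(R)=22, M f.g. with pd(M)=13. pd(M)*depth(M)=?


pd+depth=22
depth=22-13=9
pd*depth=13*9=117


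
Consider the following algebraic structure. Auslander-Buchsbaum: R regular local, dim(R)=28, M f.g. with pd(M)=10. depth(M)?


pd+depth=depth(R)=28
depth=28-10=18


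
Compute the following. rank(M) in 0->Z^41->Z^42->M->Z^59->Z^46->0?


Alt sum=0:
(-1)^0*41 + (-1)^1*42 + (-1)^2*? + (-1)^3*59 + (-1)^4*46=0
rank(M)=14


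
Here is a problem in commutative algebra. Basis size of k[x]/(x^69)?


Basis: 1,x,...,x^68
dim=69


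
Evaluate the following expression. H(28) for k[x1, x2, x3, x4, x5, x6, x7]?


C(d+n-1,n-1)=C(34,6)=1344904


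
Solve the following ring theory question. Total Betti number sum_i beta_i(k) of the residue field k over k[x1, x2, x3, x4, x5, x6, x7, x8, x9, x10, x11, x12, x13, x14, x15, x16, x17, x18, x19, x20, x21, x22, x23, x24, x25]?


Koszul resolution: beta_i(k)=C(n,i), n=25
sum_i C(25,i) = 2^25 = 33554432


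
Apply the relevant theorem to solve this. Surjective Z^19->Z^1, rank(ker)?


rank(ker) = 19-1 = 18


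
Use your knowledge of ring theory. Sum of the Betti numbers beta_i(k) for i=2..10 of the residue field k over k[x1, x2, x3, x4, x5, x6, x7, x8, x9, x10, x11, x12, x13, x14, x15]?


Koszul resolution: beta_i(k)=C(n,i), n=15
C(15,2)=105, C(15,3)=455, C(15,4)=1365, C(15,5)=3003, C(15,6)=5005, C(15,7)=6435, C(15,8)=6435, C(15,9)=5005, C(15,10)=3003
Sum=30811


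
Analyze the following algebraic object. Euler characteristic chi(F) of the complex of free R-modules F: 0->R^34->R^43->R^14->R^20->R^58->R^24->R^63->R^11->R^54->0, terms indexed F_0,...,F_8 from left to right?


chi = sum (-1)^i * rank:
(-1)^0*34=34
(-1)^1*43=-43
(-1)^2*14=14
(-1)^3*20=-20
(-1)^4*58=58
(-1)^5*24=-24
(-1)^6*63=63
(-1)^7*11=-11
(-1)^8*54=54
chi=125


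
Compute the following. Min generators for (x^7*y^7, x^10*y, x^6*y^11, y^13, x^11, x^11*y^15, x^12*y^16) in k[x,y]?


Remove redundant (divisible by others).
x^12*y^16 redundant.
x^11*y^15 redundant.
Min: x^11, x^10*y, x^7*y^7, x^6*y^11, y^13
Count=5


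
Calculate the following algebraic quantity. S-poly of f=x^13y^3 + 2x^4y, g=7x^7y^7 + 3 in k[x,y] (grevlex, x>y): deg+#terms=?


LT(f)=x^13y^3, LT(g)=7x^7y^7
lcm(LM)=x^13y^7
S(f,g) (scaled by 7 to clear denominators) = 7y^4*f - x^6*g = 14x^4y^5 - 3x^6
2 terms, deg 9.
9+2=11


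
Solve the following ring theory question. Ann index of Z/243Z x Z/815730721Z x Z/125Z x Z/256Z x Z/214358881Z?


Exponent = lcm of the cyclic orders; pairwise coprime => product.
3^5*13^8*5^3*2^8*11^8=243*815730721*125*256*214358881=1359704552507667770976000


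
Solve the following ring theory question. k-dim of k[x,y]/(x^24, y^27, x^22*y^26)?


k[x,y]/I, I = (x^24, y^27, x^22*y^26)
Rect: 24x27=648. Corner: (24-22)x(27-26)=2.
dim = 648-2 = 646


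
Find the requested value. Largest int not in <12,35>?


gcd(12,35)=1 => F=ab-a-b=12*35-12-35=420-47=373


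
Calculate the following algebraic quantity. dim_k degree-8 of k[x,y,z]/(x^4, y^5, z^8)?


Need i<4, j<5, k<8 with i+j+k=8.
For each i, j ranges over max(0,8-i-7)..min(4,8-i):
  i=0: j in [1,4] -> 4
  i=1: j in [0,4] -> 5
  i=2: j in [0,4] -> 5
  i=3: j in [0,4] -> 5
H(8) = 4+5+5+5 = 19


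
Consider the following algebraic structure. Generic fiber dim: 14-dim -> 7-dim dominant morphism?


dim(fiber)=dim(X)-dim(Y)=14-7=7


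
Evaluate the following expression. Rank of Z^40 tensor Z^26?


rank(M(x)N) = rank(M)*rank(N)
40*26 = 1040


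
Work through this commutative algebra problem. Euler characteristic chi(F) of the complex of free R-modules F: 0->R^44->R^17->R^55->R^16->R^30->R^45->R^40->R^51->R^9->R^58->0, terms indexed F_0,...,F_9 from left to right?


chi = sum (-1)^i * rank:
(-1)^0*44=44
(-1)^1*17=-17
(-1)^2*55=55
(-1)^3*16=-16
(-1)^4*30=30
(-1)^5*45=-45
(-1)^6*40=40
(-1)^7*51=-51
(-1)^8*9=9
(-1)^9*58=-58
chi=-9


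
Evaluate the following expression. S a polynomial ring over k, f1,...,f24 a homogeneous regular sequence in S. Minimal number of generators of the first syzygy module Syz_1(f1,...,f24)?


Regular sequence => Koszul complex is the minimal free resolution.
Syz_1 minimally generated by Koszul relations f_i*e_j - f_j*e_i (i<j): mu(Syz_1) = beta_2 = C(m,2) = m(m-1)/2
m=24
24*23/2 = 276


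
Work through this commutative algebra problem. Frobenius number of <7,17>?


gcd(7,17)=1 => F=ab-a-b=7*17-7-17=119-24=95


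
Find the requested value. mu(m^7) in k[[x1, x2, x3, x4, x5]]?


C(n+d-1,d)=C(11,7)=330


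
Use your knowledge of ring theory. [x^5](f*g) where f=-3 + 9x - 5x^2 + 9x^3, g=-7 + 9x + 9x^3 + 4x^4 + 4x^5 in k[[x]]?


[x^5] = sum a_i*b_j, i+j=5
  -3*4=-12
  9*4=36
  -5*9=-45
Sum=-21


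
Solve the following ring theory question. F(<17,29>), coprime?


gcd(17,29)=1 => F=ab-a-b=17*29-17-29=493-46=447


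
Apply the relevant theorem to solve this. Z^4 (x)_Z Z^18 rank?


rank(M(x)N) = rank(M)*rank(N)
4*18 = 72


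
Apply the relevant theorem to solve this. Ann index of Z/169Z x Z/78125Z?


Exponent = lcm of the cyclic orders; pairwise coprime => product.
13^2*5^7=169*78125=13203125


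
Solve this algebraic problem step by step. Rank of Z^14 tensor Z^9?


rank(M(x)N) = rank(M)*rank(N)
14*9 = 126


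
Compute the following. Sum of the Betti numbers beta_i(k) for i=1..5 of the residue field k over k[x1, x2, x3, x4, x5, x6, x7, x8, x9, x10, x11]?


Koszul resolution: beta_i(k)=C(n,i), n=11
C(11,1)=11, C(11,2)=55, C(11,3)=165, C(11,4)=330, C(11,5)=462
Sum=1023


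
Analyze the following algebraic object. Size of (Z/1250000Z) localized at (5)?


5-primary part: 1250000=5^7*16
Size=5^7=78125


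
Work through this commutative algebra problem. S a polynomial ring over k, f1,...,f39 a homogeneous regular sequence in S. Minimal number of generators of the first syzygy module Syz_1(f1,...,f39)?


Regular sequence => Koszul complex is the minimal free resolution.
Syz_1 minimally generated by Koszul relations f_i*e_j - f_j*e_i (i<j): mu(Syz_1) = beta_2 = C(m,2) = m(m-1)/2
m=39
39*38/2 = 741


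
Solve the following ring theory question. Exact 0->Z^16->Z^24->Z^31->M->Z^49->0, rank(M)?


Alt sum=0:
(-1)^0*16 + (-1)^1*24 + (-1)^2*31 + (-1)^3*? + (-1)^4*49=0
rank(M)=72


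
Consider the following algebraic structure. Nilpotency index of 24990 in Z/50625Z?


24990^k mod 50625:
k=1: 24990
k=2: 40725
k=3: 3375
k=4: 0
First zero at k = 4


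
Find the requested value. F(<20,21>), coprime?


gcd(20,21)=1 => F=ab-a-b=20*21-20-21=420-41=379


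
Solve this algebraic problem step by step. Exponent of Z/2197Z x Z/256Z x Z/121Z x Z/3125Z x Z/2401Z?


Exponent = lcm of the cyclic orders; pairwise coprime => product.
13^3*2^8*11^2*5^5*7^4=2197*256*121*3125*2401=510619709600000
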